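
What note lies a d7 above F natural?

A seventh above F lands on the letter E.
A diminished seventh spans 9 semitones, so F moves to pitch class 2. On the letter E that is Ebb.

Ebb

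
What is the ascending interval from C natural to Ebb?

diminished third

Counting letters C–D–E gives a third.
C→Ebb = 2 semitones, 2 narrower than the major third (4), so diminished.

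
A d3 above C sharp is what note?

C up a major third is E, so the target letter is E.
From C#, a diminished third is 2 semitones up: Eb.

Eb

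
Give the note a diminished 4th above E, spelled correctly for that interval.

Ab

A fourth above E lands on the letter A.
A diminished fourth spans 4 semitones, so E moves to pitch class 8. On the letter A that is Ab.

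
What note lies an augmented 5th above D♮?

A#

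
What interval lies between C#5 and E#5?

major third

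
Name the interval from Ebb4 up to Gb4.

major third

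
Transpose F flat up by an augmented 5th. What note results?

F up a perfect fifth is C, so the target letter is C.
From Fb, an augmented fifth is 8 semitones up: C.

C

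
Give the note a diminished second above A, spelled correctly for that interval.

Bbb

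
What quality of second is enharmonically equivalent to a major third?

doubly augmented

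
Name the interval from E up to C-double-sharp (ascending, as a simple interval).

Counting letters E–F–G–A–B–C gives a sixth.
E→C## = 10 semitones, 1 wider than the major sixth (9), so augmented.

augmented sixth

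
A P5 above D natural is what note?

A fifth above D lands on the letter A.
A perfect fifth spans 7 semitones, so D moves to pitch class 9. On the letter A that is A.

A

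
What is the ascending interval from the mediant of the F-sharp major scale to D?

diminished fourth

The mediant of F# major is A#.
A# up to D: letters A→D make it a fourth; 4 semitones makes it diminished.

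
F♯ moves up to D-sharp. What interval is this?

major sixth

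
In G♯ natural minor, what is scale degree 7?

F#

Degree 7 takes the letter 6 steps above G, which is F.
In natural minor, degree 7 sits 10 semitones above the tonic. G# + 10 semitones is pitch class 6, spelled on F as F#.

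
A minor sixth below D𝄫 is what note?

A sixth below D lands on the letter F.
A minor sixth spans 8 semitones, so Dbb moves to pitch class 4. On the letter F that is Fb.

Fb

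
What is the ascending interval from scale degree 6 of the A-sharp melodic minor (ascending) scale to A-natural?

Scale degree 6 of A# melodic minor (ascending) is F##.
F## up to A: letters F→A make it a third; 2 semitones makes it diminished.

diminished third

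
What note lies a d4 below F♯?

F down a perfect fourth is C, so the target letter is C.
From F#, a diminished fourth is 4 semitones down: C##.

C##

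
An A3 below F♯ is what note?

Db

A third below F lands on the letter D.
An augmented third spans 5 semitones, so F# moves to pitch class 1. On the letter D that is Db.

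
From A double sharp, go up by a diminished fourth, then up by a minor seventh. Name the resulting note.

A diminished fourth up from A## is D# (letter D, 4 semitones up).
A minor seventh up from D# is C# (letter C, 10 semitones up).

C#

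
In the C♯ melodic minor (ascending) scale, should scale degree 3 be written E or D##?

Each scale degree takes a distinct letter name. Degree 3 of a scale on C must use the letter E.
E and D## are enharmonically the same pitch, but only E uses the letter E, so it is the correct spelling here.

E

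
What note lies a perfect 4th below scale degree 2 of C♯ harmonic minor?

Scale degree 2 of C# harmonic minor is D#.
A perfect fourth (5 semitones) below D# lands on the letter A, giving A#.

A#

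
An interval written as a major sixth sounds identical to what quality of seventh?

A major sixth spans 9 semitones.
A seventh spanning 9 semitones is diminished (the major seventh is 11).

diminished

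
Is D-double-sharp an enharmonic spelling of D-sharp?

D## is pitch class 4; D# is pitch class 3.
The pitch classes differ (4 vs. 3), so they are not enharmonic equivalents.

No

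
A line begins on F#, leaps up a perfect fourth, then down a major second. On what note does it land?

A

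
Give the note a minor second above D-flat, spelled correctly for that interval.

Ebb

A second above D lands on the letter E.
A minor second spans 1 semitone, so Db moves to pitch class 2. On the letter E that is Ebb.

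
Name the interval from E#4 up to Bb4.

doubly diminished fifth

Counting letters E–F–G–A–B gives a fifth.
E#→Bb = 5 semitones, 2 narrower than the perfect fifth (7), so doubly diminished.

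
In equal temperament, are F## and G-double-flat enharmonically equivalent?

No

F## is pitch class 7; Gbb is pitch class 5.
The pitch classes differ (7 vs. 5), so they are not enharmonic equivalents.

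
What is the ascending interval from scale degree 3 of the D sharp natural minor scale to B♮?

perfect fourth

Scale degree 3 of D# natural minor is F#.
F# up to B: letters F→B make it a fourth; 5 semitones makes it perfect.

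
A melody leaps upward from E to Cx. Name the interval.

Counting letters E–F–G–A–B–C gives a sixth.
E→C## = 10 semitones, 1 wider than the major sixth (9), so augmented.

augmented sixth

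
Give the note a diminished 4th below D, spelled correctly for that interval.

A#

A fourth below D lands on the letter A.
A diminished fourth spans 4 semitones, so D moves to pitch class 10. On the letter A that is A#.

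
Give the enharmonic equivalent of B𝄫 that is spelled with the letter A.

A

Plain A sits at the same pitch as Bbb, so on the letter A the same pitch needs a natural: A.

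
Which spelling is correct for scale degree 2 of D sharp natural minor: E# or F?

Each scale degree takes a distinct letter name. Degree 2 of a scale on D must use the letter E.
E# and F are enharmonically the same pitch, but only E# uses the letter E, so it is the correct spelling here.

E#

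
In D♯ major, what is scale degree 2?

Degree 2 takes the letter 1 step above D, which is E.
In major, degree 2 sits 2 semitones above the tonic. D# + 2 semitones is pitch class 5, spelled on E as E#.

E#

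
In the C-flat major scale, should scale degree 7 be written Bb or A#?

Bb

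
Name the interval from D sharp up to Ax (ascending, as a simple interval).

The letter names run D→A, a span of 4 letter steps, so the interval is some kind of fifth.
D# to A## is 8 semitones. A perfect fifth is 7, so 8 makes it augmented.

augmented fifth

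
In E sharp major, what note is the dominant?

B#

The E# major scale runs E# F## G## A# B# C## D##.
Degree 5 is B#.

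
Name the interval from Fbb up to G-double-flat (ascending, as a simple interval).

major second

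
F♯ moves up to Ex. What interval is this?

Counting letters F–G–A–B–C–D–E gives a seventh.
F#→E## = 12 semitones, 1 wider than the major seventh (11), so augmented.

augmented seventh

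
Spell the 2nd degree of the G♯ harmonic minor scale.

Degree 2 takes the letter 1 step above G, which is A.
In harmonic minor, degree 2 sits 2 semitones above the tonic. G# + 2 semitones is pitch class 10, spelled on A as A#.

A#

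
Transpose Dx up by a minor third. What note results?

A third above D lands on the letter F.
A minor third spans 3 semitones, so D## moves to pitch class 7. On the letter F that is F##.

F##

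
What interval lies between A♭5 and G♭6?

minor seventh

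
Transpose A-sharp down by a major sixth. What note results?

C#

A sixth below A lands on the letter C.
A major sixth spans 9 semitones, so A# moves to pitch class 1. On the letter C that is C#.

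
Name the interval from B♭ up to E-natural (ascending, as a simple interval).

The letter names run B→E, a span of 3 letter steps, so the interval is some kind of fourth.
Bb to E is 6 semitones. A perfect fourth is 5, so 6 makes it augmented.

augmented fourth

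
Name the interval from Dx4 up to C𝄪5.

minor seventh

Counting letters D–E–F–G–A–B–C gives a seventh.
D##→C## = 10 semitones, 1 narrower than the major seventh (11), so minor.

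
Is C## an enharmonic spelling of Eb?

C## is pitch class 2; Eb is pitch class 3.
The pitch classes differ (2 vs. 3), so they are not enharmonic equivalents.

No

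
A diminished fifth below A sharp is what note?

D##

A fifth below A lands on the letter D.
A diminished fifth spans 6 semitones, so A# moves to pitch class 4. On the letter D that is D##.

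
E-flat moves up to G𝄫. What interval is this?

diminished third

The letter names run E→G, a span of 2 letter steps, so the interval is some kind of third.
Eb to Gbb is 2 semitones. A major third is 4, so 2 makes it diminished.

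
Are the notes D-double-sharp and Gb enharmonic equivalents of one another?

D## is pitch class 4; Gb is pitch class 6.
The pitch classes differ (4 vs. 6), so they are not enharmonic equivalents.

No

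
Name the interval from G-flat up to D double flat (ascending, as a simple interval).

Counting letters G–A–B–C–D gives a fifth.
Gb→Dbb = 6 semitones, 1 narrower than the perfect fifth (7), so diminished.

diminished fifth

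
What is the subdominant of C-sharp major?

F#

The C# major scale runs C# D# E# F# G# A# B#.
Degree 4 is F#.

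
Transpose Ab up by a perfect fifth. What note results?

Eb

A fifth above A lands on the letter E.
A perfect fifth spans 7 semitones, so Ab moves to pitch class 3. On the letter E that is Eb.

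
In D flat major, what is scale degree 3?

The Db major scale runs Db Eb F Gb Ab Bb C.
Degree 3 is F.

F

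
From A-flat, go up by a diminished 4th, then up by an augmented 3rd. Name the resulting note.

A diminished fourth up from Ab is Dbb (letter D, 4 semitones up).
An augmented third up from Dbb is F (letter F, 5 semitones up).

F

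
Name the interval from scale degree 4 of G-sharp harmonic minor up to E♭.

Scale degree 4 of G# harmonic minor is C#.
C# up to Eb: letters C→E make it a third; 2 semitones makes it diminished.

diminished third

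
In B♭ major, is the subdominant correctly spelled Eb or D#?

Eb

Each scale degree takes a distinct letter name. Degree 4 of a scale on B must use the letter E.
Eb and D# are enharmonically the same pitch, but only Eb uses the letter E, so it is the correct spelling here.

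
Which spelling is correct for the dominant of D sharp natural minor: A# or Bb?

A#

Each scale degree takes a distinct letter name. Degree 5 of a scale on D must use the letter A.
A# and Bb are enharmonically the same pitch, but only A# uses the letter A, so it is the correct spelling here.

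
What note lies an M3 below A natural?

A down a major third is F, so the target letter is F.
From A, a major third is 4 semitones down: F.

F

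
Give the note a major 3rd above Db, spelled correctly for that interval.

F

D up a major third is F#, so the target letter is F.
From Db, a major third is 4 semitones up: F.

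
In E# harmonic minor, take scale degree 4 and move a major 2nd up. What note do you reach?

B#

Scale degree 4 of E# harmonic minor is A#.
A major second (2 semitones) above A# lands on the letter B, giving B#.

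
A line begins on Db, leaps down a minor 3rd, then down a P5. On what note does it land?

A minor third down from Db is Bb (letter B, 3 semitones down).
A perfect fifth down from Bb is Eb (letter E, 7 semitones down).

Eb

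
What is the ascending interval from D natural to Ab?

Counting letters D–E–F–G–A gives a fifth.
D→Ab = 6 semitones, 1 narrower than the perfect fifth (7), so diminished.

diminished fifth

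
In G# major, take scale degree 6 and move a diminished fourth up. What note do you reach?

A

Scale degree 6 of G# major is E#.
A diminished fourth (4 semitones) above E# lands on the letter A, giving A.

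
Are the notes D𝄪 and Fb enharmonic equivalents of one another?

D## = pitch class 4 and Fb = pitch class 4 — the same pitch class, so they are enharmonic equivalents.

Yes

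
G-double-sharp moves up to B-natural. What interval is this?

The letter names run G→B, a span of 2 letter steps, so the interval is some kind of third.
G## to B is 2 semitones. A major third is 4, so 2 makes it diminished.

diminished third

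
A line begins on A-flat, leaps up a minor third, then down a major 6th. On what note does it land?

Ebb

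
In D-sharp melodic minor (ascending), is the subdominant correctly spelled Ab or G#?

G#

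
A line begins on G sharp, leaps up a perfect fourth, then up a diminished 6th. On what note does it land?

Ab

A perfect fourth up from G# is C# (letter C, 5 semitones up).
A diminished sixth up from C# is Ab (letter A, 7 semitones up).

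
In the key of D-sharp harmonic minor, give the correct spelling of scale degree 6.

Degree 6 takes the letter 5 steps above D, which is B.
In harmonic minor, degree 6 sits 8 semitones above the tonic. D# + 8 semitones is pitch class 11, spelled on B as B.

B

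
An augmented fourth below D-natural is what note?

Ab

D down a perfect fourth is A, so the target letter is A.
From D, an augmented fourth is 6 semitones down: Ab.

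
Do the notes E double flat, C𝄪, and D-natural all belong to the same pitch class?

Yes

Ebb = pitch class 2 and C## = pitch class 2 and D = pitch class 2 — the same pitch class, so they are enharmonic equivalents.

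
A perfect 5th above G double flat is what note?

G up a perfect fifth is D, so the target letter is D.
From Gbb, a perfect fifth is 7 semitones up: Dbb.

Dbb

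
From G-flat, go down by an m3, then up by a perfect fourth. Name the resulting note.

A minor third down from Gb is Eb (letter E, 3 semitones down).
A perfect fourth up from Eb is Ab (letter A, 5 semitones up).

Ab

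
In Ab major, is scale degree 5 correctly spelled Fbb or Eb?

Each scale degree takes a distinct letter name. Degree 5 of a scale on A must use the letter E.
Eb and Fbb are enharmonically the same pitch, but only Eb uses the letter E, so it is the correct spelling here.

Eb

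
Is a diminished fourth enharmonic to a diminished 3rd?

No

A diminished fourth spans 4 semitones; a diminished third spans 2.
The spans differ, so they are not enharmonic equivalents.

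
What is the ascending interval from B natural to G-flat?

diminished sixth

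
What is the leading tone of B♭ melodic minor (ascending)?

The Bb melodic minor (ascending) scale runs Bb C Db Eb F G A.
Degree 7 is A.

A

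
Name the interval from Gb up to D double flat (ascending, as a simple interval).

The letter names run G→D, a span of 4 letter steps, so the interval is some kind of fifth.
Gb to Dbb is 6 semitones. A perfect fifth is 7, so 6 makes it diminished.

diminished fifth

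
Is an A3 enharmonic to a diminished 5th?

No

An augmented third spans 5 semitones; a diminished fifth spans 6.
The spans differ, so they are not enharmonic equivalents.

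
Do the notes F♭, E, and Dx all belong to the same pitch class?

Yes

Fb = pitch class 4 and E = pitch class 4 and D## = pitch class 4 — the same pitch class, so they are enharmonic equivalents.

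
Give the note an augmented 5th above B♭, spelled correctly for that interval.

B up a perfect fifth is F#, so the target letter is F.
From Bb, an augmented fifth is 8 semitones up: F#.

F#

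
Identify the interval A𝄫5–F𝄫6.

minor sixth

The letter names run A→F, a span of 5 letter steps, so the interval is some kind of sixth.
Abb to Fbb is 8 semitones. A major sixth is 9, so 8 makes it minor.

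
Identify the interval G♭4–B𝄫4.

Counting letters G–A–B gives a third.
Gb→Bbb = 3 semitones, 1 narrower than the major third (4), so minor.

minor third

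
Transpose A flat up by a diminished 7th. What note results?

Gbb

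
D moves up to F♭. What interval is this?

Counting letters D–E–F gives a third.
D→Fb = 2 semitones, 2 narrower than the major third (4), so diminished.

diminished third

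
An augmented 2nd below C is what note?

C down a major second is Bb, so the target letter is B.
From C, an augmented second is 3 semitones down: Bbb.

Bbb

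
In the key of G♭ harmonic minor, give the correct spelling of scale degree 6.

Ebb

The Gb harmonic minor scale runs Gb Ab Bbb Cb Db Ebb F.
Degree 6 is Ebb.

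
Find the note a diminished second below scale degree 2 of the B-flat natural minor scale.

Scale degree 2 of Bb natural minor is C.
A diminished second (0 semitones) below C lands on the letter B, giving B#.

B#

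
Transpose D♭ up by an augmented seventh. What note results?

C#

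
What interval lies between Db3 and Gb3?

perfect fourth

Counting letters D–E–F–G gives a fourth.
Db→Gb = 5 semitones, exactly the perfect fourth.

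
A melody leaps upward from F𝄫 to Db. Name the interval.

The letter names run F→D, a span of 5 letter steps, so the interval is some kind of sixth.
Fbb to Db is 10 semitones. A major sixth is 9, so 10 makes it augmented.

augmented sixth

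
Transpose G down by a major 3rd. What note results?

Eb

A third below G lands on the letter E.
A major third spans 4 semitones, so G moves to pitch class 3. On the letter E that is Eb.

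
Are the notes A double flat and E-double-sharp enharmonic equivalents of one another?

Abb is pitch class 7; E## is pitch class 6.
The pitch classes differ (7 vs. 6), so they are not enharmonic equivalents.

No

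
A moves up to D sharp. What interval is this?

augmented fourth

Counting letters A–B–C–D gives a fourth.
A→D# = 6 semitones, 1 wider than the perfect fourth (5), so augmented.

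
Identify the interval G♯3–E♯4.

major sixth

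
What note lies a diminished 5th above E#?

B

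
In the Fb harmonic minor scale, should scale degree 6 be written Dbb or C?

Dbb

Each scale degree takes a distinct letter name. Degree 6 of a scale on F must use the letter D.
Dbb and C are enharmonically the same pitch, but only Dbb uses the letter D, so it is the correct spelling here.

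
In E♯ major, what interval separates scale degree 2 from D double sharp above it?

major sixth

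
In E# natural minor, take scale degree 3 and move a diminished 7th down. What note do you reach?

A##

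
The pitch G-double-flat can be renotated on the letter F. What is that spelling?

F

Plain F sits at the same pitch as Gbb, so on the letter F the same pitch needs a natural: F.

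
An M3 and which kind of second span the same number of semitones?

A major third spans 4 semitones.
A second spanning 4 semitones is doubly augmented (the major second is 2).

doubly augmented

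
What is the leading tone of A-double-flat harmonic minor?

Gb

Degree 7 takes the letter 6 steps above A, which is G.
In harmonic minor, degree 7 sits 11 semitones above the tonic. Abb + 11 semitones is pitch class 6, spelled on G as Gb.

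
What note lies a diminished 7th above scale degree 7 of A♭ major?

Scale degree 7 of Ab major is G.
A diminished seventh (9 semitones) above G lands on the letter F, giving Fb.

Fb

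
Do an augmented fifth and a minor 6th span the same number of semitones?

Yes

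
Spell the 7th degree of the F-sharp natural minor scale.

Degree 7 takes the letter 6 steps above F, which is E.
In natural minor, degree 7 sits 10 semitones above the tonic. F# + 10 semitones is pitch class 4, spelled on E as E.

E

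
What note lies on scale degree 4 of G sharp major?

The G# major scale runs G# A# B# C# D# E# F##.
Degree 4 is C#.

C#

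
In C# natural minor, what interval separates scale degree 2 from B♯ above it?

major sixth

Scale degree 2 of C# natural minor is D#.
D# up to B#: letters D→B make it a sixth; 9 semitones makes it major.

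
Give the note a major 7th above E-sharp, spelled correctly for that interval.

D##

E up a major seventh is D#, so the target letter is D.
From E#, a major seventh is 11 semitones up: D##.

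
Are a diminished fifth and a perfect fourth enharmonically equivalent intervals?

No

A diminished fifth spans 6 semitones; a perfect fourth spans 5.
The spans differ, so they are not enharmonic equivalents.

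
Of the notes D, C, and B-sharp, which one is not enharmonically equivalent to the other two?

D

In 12-tone equal temperament, enharmonic equivalents share a pitch class. D is pitch class 2; C is pitch class 0; B# is pitch class 0.
C and B# share pitch class 0, while D is pitch class 2.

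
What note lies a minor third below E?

E down a major third is C, so the target letter is C.
From E, a minor third is 3 semitones down: C#.

C#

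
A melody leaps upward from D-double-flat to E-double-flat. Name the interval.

major second

The letter names run D→E, a span of 1 letter step, so the interval is some kind of second.
Dbb to Ebb is 2 semitones. A major second is 2, so 2 makes it major.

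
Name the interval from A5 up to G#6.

Counting letters A–B–C–D–E–F–G gives a seventh.
A→G# = 11 semitones, exactly the major seventh.

major seventh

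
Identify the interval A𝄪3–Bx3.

major second

Counting letters A–B gives a second.
A##→B## = 2 semitones, exactly the major second.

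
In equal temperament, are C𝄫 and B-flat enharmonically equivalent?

Yes

Cbb = pitch class 10 and Bb = pitch class 10 — the same pitch class, so they are enharmonic equivalents.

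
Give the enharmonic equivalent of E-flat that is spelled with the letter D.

Eb is pitch class 3. The letter D alone is pitch class 2.
To reach pitch class 3 from D requires an offset of +1 semitone, i.e. sharp: D#.

D#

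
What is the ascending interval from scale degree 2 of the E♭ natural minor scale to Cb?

diminished fifth

Scale degree 2 of Eb natural minor is F.
F up to Cb: letters F→C make it a fifth; 6 semitones makes it diminished.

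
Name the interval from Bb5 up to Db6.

Counting letters B–C–D gives a third.
Bb→Db = 3 semitones, 1 narrower than the major third (4), so minor.

minor third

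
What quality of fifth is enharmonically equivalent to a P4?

A perfect fourth spans 5 semitones.
A fifth spanning 5 semitones is doubly diminished (the perfect fifth is 7).

doubly diminished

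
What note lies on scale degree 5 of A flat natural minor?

The Ab natural minor scale runs Ab Bb Cb Db Eb Fb Gb.
Degree 5 is Eb.

Eb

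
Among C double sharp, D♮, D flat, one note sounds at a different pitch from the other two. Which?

Db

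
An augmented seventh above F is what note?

E#

F up a major seventh is E, so the target letter is E.
From F, an augmented seventh is 12 semitones up: E#.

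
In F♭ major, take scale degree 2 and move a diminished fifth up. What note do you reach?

Dbb

Scale degree 2 of Fb major is Gb.
A diminished fifth (6 semitones) above Gb lands on the letter D, giving Dbb.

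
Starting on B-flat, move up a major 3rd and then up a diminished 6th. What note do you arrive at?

Bbb

A major third up from Bb is D (letter D, 4 semitones up).
A diminished sixth up from D is Bbb (letter B, 7 semitones up).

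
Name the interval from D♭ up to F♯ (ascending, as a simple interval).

augmented third

The letter names run D→F, a span of 2 letter steps, so the interval is some kind of third.
Db to F# is 5 semitones. A major third is 4, so 5 makes it augmented.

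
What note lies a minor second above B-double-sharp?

B up a major second is C#, so the target letter is C.
From B##, a minor second is 1 semitone up: C##.

C##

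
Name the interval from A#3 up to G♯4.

The letter names run A→G, a span of 6 letter steps, so the interval is some kind of seventh.
A# to G# is 10 semitones. A major seventh is 11, so 10 makes it minor.

minor seventh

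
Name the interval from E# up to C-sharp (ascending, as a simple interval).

The letter names run E→C, a span of 5 letter steps, so the interval is some kind of sixth.
E# to C# is 8 semitones. A major sixth is 9, so 8 makes it minor.

minor sixth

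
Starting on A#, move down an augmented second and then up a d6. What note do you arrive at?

Ebb

An augmented second down from A# is G (letter G, 3 semitones down).
A diminished sixth up from G is Ebb (letter E, 7 semitones up).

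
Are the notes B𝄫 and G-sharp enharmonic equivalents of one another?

Bbb is pitch class 9; G# is pitch class 8.
The pitch classes differ (9 vs. 8), so they are not enharmonic equivalents.

No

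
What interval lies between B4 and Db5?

diminished third

The letter names run B→D, a span of 2 letter steps, so the interval is some kind of third.
B to Db is 2 semitones. A major third is 4, so 2 makes it diminished.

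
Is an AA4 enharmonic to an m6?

No

A doubly augmented fourth spans 7 semitones; a minor sixth spans 8.
The spans differ, so they are not enharmonic equivalents.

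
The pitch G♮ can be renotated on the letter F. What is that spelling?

F##

Plain F sits 2 semitones below G, so on the letter F the same pitch needs a double sharp: F##.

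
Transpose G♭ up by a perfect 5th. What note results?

G up a perfect fifth is D, so the target letter is D.
From Gb, a perfect fifth is 7 semitones up: Db.

Db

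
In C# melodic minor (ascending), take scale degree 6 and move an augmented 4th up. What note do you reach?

D##

Scale degree 6 of C# melodic minor (ascending) is A#.
An augmented fourth (6 semitones) above A# lands on the letter D, giving D##.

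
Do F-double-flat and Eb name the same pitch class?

Fbb is pitch class 3; Eb is pitch class 3.
All spellings map to pitch class 3, so they are enharmonically equivalent.

Yes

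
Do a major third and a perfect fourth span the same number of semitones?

No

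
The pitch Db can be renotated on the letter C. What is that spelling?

C#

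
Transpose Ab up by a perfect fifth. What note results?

A up a perfect fifth is E, so the target letter is E.
From Ab, a perfect fifth is 7 semitones up: Eb.

Eb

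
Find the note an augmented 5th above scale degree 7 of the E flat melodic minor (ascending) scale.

Scale degree 7 of Eb melodic minor (ascending) is D.
An augmented fifth (8 semitones) above D lands on the letter A, giving A#.

A#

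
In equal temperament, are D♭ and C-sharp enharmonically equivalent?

Yes

Db is pitch class 1; C# is pitch class 1.
All spellings map to pitch class 1, so they are enharmonically equivalent.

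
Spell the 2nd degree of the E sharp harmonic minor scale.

The E# harmonic minor scale runs E# F## G# A# B# C# D##.
Degree 2 is F##.

F##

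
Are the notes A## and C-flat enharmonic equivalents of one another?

Yes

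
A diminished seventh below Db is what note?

A seventh below D lands on the letter E.
A diminished seventh spans 9 semitones, so Db moves to pitch class 4. On the letter E that is E.

E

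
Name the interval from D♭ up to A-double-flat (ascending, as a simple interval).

diminished fifth

The letter names run D→A, a span of 4 letter steps, so the interval is some kind of fifth.
Db to Abb is 6 semitones. A perfect fifth is 7, so 6 makes it diminished.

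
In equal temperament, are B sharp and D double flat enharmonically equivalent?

B# = pitch class 0 and Dbb = pitch class 0 — the same pitch class, so they are enharmonic equivalents.

Yes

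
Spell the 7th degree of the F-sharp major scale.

The F# major scale runs F# G# A# B C# D# E#.
Degree 7 is E#.

E#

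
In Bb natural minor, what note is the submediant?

The Bb natural minor scale runs Bb C Db Eb F Gb Ab.
Degree 6 is Gb.

Gb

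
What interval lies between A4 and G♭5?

diminished seventh

The letter names run A→G, a span of 6 letter steps, so the interval is some kind of seventh.
A to Gb is 9 semitones. A major seventh is 11, so 9 makes it diminished.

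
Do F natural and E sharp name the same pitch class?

Yes

F is pitch class 5; E# is pitch class 5.
All spellings map to pitch class 5, so they are enharmonically equivalent.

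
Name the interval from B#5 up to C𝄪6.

major second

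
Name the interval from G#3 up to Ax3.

augmented second

The letter names run G→A, a span of 1 letter step, so the interval is some kind of second.
G# to A## is 3 semitones. A major second is 2, so 3 makes it augmented.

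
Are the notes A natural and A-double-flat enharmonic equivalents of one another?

Two spellings are enharmonically equivalent only if they share a pitch class.
Here A → 9, Abb → 7; 7 ≠ 9, so they are not.

No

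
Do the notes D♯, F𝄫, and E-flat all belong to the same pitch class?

D# = pitch class 3 and Fbb = pitch class 3 and Eb = pitch class 3 — the same pitch class, so they are enharmonic equivalents.

Yes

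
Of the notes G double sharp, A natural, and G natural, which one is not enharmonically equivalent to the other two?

In 12-tone equal temperament, enharmonic equivalents share a pitch class. G## is pitch class 9; A is pitch class 9; G is pitch class 7.
G## and A share pitch class 9, while G is pitch class 7.

G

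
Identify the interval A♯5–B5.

Counting letters A–B gives a second.
A#→B = 1 semitone, 1 narrower than the major second (2), so minor.

minor second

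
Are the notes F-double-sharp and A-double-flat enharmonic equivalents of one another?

Yes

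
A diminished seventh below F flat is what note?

A seventh below F lands on the letter G.
A diminished seventh spans 9 semitones, so Fb moves to pitch class 7. On the letter G that is G.

G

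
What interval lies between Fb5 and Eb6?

The letter names run F→E, a span of 6 letter steps, so the interval is some kind of seventh.
Fb to Eb is 11 semitones. A major seventh is 11, so 11 makes it major.

major seventh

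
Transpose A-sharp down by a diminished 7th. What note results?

B##

A down a major seventh is Bb, so the target letter is B.
From A#, a diminished seventh is 9 semitones down: B##.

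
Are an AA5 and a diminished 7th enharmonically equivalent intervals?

Yes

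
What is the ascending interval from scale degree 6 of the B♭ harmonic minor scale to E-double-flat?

minor sixth

Scale degree 6 of Bb harmonic minor is Gb.
Gb up to Ebb: letters G→E make it a sixth; 8 semitones makes it minor.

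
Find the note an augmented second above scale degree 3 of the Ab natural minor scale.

Scale degree 3 of Ab natural minor is Cb.
An augmented second (3 semitones) above Cb lands on the letter D, giving D.

D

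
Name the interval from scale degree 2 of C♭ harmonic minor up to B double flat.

minor sixth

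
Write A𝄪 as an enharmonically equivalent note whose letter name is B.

B

A## is pitch class 11. The letter B alone is pitch class 11.
Pitch class 11 on B needs no accidental: B.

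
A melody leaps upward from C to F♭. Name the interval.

diminished fourth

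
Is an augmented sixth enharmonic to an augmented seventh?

An augmented sixth spans 10 semitones; an augmented seventh spans 12.
The spans differ, so they are not enharmonic equivalents.

No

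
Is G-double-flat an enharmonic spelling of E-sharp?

Yes

Gbb is pitch class 5; E# is pitch class 5.
All spellings map to pitch class 5, so they are enharmonically equivalent.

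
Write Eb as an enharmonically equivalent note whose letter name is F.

Fbb

Eb is pitch class 3. The letter F alone is pitch class 5.
To reach pitch class 3 from F requires an offset of -2 semitones, i.e. double flat: Fbb.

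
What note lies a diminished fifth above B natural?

F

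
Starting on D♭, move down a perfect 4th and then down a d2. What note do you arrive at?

G#

A perfect fourth down from Db is Ab (letter A, 5 semitones down).
A diminished second down from Ab is G# (letter G, 0 semitones down).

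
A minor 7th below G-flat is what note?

A seventh below G lands on the letter A.
A minor seventh spans 10 semitones, so Gb moves to pitch class 8. On the letter A that is Ab.

Ab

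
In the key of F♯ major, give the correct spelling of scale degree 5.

C#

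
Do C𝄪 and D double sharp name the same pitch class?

No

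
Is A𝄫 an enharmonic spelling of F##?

Yes

Abb = pitch class 7 and F## = pitch class 7 — the same pitch class, so they are enharmonic equivalents.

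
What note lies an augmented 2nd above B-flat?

B up a major second is C#, so the target letter is C.
From Bb, an augmented second is 3 semitones up: C#.

C#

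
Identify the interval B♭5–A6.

major seventh

Counting letters B–C–D–E–F–G–A gives a seventh.
Bb→A = 11 semitones, exactly the major seventh.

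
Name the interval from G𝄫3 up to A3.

doubly augmented second

Counting letters G–A gives a second.
Gbb→A = 4 semitones, 2 wider than the major second (2), so doubly augmented.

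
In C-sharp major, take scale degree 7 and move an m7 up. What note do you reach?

A#

Scale degree 7 of C# major is B#.
A minor seventh (10 semitones) above B# lands on the letter A, giving A#.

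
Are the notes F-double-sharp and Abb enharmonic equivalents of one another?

F## = pitch class 7 and Abb = pitch class 7 — the same pitch class, so they are enharmonic equivalents.

Yes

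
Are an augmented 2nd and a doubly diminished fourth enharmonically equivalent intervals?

An augmented second spans 3 semitones; a doubly diminished fourth spans 3.
They are enharmonically equivalent.

Yes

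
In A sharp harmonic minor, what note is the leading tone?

G##

Degree 7 takes the letter 6 steps above A, which is G.
In harmonic minor, degree 7 sits 11 semitones above the tonic. A# + 11 semitones is pitch class 9, spelled on G as G##.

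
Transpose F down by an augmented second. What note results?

Ebb

A second below F lands on the letter E.
An augmented second spans 3 semitones, so F moves to pitch class 2. On the letter E that is Ebb.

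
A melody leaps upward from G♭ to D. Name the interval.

Counting letters G–A–B–C–D gives a fifth.
Gb→D = 8 semitones, 1 wider than the perfect fifth (7), so augmented.

augmented fifth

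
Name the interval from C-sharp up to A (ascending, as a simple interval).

Counting letters C–D–E–F–G–A gives a sixth.
C#→A = 8 semitones, 1 narrower than the major sixth (9), so minor.

minor sixth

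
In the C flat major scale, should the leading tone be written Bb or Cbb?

Bb

Each scale degree takes a distinct letter name. Degree 7 of a scale on C must use the letter B.
Bb and Cbb are enharmonically the same pitch, but only Bb uses the letter B, so it is the correct spelling here.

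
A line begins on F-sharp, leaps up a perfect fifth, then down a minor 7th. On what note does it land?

D#

A perfect fifth up from F# is C# (letter C, 7 semitones up).
A minor seventh down from C# is D# (letter D, 10 semitones down).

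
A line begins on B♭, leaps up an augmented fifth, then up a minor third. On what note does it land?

An augmented fifth up from Bb is F# (letter F, 8 semitones up).
A minor third up from F# is A (letter A, 3 semitones up).

A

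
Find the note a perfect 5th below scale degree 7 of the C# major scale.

Scale degree 7 of C# major is B#.
A perfect fifth (7 semitones) below B# lands on the letter E, giving E#.

E#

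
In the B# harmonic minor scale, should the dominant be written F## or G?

F##

Each scale degree takes a distinct letter name. Degree 5 of a scale on B must use the letter F.
F## and G are enharmonically the same pitch, but only F## uses the letter F, so it is the correct spelling here.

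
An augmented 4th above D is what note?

G#

D up a perfect fourth is G, so the target letter is G.
From D, an augmented fourth is 6 semitones up: G#.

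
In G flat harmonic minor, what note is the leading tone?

The Gb harmonic minor scale runs Gb Ab Bbb Cb Db Ebb F.
Degree 7 is F.

F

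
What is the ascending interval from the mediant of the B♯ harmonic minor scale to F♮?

The mediant of B# harmonic minor is D#.
D# up to F: letters D→F make it a third; 2 semitones makes it diminished.

diminished third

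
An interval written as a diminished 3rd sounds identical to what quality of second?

major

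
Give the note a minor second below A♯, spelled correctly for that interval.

A second below A lands on the letter G.
A minor second spans 1 semitone, so A# moves to pitch class 9. On the letter G that is G##.

G##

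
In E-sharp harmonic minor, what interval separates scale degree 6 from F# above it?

Scale degree 6 of E# harmonic minor is C#.
C# up to F#: letters C→F make it a fourth; 5 semitones makes it perfect.

perfect fourth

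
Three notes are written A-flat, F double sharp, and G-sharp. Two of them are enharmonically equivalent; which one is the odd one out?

F##

In 12-tone equal temperament, enharmonic equivalents share a pitch class. Ab is pitch class 8; F## is pitch class 7; G# is pitch class 8.
Ab and G# share pitch class 8, while F## is pitch class 7.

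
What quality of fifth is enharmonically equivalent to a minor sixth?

augmented

A minor sixth spans 8 semitones.
A fifth spanning 8 semitones is augmented (the perfect fifth is 7).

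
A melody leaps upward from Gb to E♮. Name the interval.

augmented sixth

Counting letters G–A–B–C–D–E gives a sixth.
Gb→E = 10 semitones, 1 wider than the major sixth (9), so augmented.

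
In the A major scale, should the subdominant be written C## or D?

Each scale degree takes a distinct letter name. Degree 4 of a scale on A must use the letter D.
D and C## are enharmonically the same pitch, but only D uses the letter D, so it is the correct spelling here.

D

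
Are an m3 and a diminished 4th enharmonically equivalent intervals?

A minor third spans 3 semitones; a diminished fourth spans 4.
The spans differ, so they are not enharmonic equivalents.

No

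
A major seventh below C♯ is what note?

C down a major seventh is Db, so the target letter is D.
From C#, a major seventh is 11 semitones down: D.

D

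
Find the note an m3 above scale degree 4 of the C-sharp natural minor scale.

Scale degree 4 of C# natural minor is F#.
A minor third (3 semitones) above F# lands on the letter A, giving A.

A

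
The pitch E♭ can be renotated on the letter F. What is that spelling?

Fbb

Plain F sits 2 semitones above Eb, so on the letter F the same pitch needs a double flat: Fbb.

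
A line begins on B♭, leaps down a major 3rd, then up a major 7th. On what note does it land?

F

A major third down from Bb is Gb (letter G, 4 semitones down).
A major seventh up from Gb is F (letter F, 11 semitones up).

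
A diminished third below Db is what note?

B

A third below D lands on the letter B.
A diminished third spans 2 semitones, so Db moves to pitch class 11. On the letter B that is B.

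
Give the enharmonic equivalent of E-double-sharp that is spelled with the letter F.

Plain F sits 1 semitone below E##, so on the letter F the same pitch needs a sharp: F#.

F#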